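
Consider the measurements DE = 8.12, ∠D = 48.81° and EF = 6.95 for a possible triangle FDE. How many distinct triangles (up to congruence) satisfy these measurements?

2

DE·sin D = 8.12·sin(48.81°) ≈ 6.111.
Since DE sin D < EF < DE (6.111 < 6.95 < 8.12), two triangles exist.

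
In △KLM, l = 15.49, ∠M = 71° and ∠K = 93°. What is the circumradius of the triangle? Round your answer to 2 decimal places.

The third angle is ∠L = 180° − ∠M − ∠K = 16.00°.
Law of sines: k = l·sin K/sin L ≈ 56.12.
Law of sines: m = l·sin M/sin L ≈ 53.135.
Circumradius = l/(2 sin L) ≈ 28.099.

28.10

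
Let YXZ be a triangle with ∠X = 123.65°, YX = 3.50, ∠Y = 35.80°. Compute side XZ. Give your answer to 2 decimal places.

The third angle is ∠Z = 180° − ∠Y − ∠X = 20.55°.
Law of sines: XZ = YX·sin Y/sin Z ≈ 5.8325.

5.83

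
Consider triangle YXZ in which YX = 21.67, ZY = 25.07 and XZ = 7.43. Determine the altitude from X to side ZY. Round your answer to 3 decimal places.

Semiperimeter s = (7.43 + 25.07 + 21.67)/2 = 27.085.
Heron's formula: area = √(27.085·19.655·2.015·5.415) ≈ 76.215.
The altitude from X has length 2·area/ZY ≈ 6.0801.

h_X ≈ 6.080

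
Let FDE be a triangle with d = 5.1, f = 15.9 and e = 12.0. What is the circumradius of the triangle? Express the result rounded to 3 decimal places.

10.795

By the law of cosines, cos F = (d² + e² − f²) / (2·d·e) ≈ -0.67647, so ∠F ≈ 132.57°.
Circumradius = f/(2 sin F) ≈ 10.795.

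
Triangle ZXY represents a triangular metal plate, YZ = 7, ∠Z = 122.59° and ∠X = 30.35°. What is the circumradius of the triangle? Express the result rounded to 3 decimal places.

The third angle is ∠Y = 180° − ∠Z − ∠X = 27.06°.
Law of sines: XY = YZ·sin Z/sin X ≈ 11.672.
Law of sines: ZX = YZ·sin Y/sin X ≈ 6.3024.
Circumradius = YZ/(2 sin X) ≈ 6.9268.

R ≈ 6.927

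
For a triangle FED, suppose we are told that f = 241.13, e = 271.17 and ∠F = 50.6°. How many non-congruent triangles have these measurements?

e·sin F = 271.17·sin(50.6°) ≈ 209.5.
Since e sin F < f < e (209.5 < 241.13 < 271.17), two triangles exist.

2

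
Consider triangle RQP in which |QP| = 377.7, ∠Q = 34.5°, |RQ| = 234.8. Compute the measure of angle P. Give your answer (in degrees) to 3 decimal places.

∠P ≈ 35.830°

By the law of cosines, |PR|² = |RQ|² + |QP|² − 2·|RQ|·|QP|·cos Q = 51615, so |PR| ≈ 227.19.
Law of cosines again: cos P = (|QP|² + |PR|² − |RQ|²)/(2·|QP|·|PR|) ≈ 0.81076, so ∠P ≈ 35.83°.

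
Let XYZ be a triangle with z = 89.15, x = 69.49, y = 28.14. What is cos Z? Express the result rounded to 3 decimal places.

By the law of cosines, cos Z = (x² + y² − z²) / (2·x·y) ≈ -0.59500, so ∠Z ≈ 126.51°.

cos Z ≈ -0.595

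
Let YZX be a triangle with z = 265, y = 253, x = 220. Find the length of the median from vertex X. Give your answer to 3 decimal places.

234.557

Median from X: ½√(2·y² + 2·z² − x²) ≈ 234.56.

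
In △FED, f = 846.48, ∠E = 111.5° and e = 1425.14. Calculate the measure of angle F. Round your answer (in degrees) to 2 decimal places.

33.55

Law of sines: sin F = f·sin E/e ≈ 0.55263.
Since e ≥ f, only the acute value applies: ∠F ≈ 33.55°.
Then ∠D = 180° − ∠E − ∠F ≈ 34.95°.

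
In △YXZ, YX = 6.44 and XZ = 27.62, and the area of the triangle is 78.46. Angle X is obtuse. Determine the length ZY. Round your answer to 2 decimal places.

From area = ½·YX·XZ·sin X, we get sin X = 2·area/(YX·XZ) ≈ 0.88220.
Taking the obtuse solution, ∠X ≈ 2.061 rad.
Law of cosines then gives ZY ≈ 31.174.

31.17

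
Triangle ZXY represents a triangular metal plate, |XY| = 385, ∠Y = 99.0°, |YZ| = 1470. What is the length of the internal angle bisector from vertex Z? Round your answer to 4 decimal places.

By the law of cosines, |ZX|² = |XY|² + |YZ|² − 2·|XY|·|YZ|·cos Y = 2.4862e+06, so |ZX| ≈ 1576.8.
Law of cosines again: cos Z = (|YZ|² + |ZX|² − |XY|²)/(2·|YZ|·|ZX|) ≈ 0.97048, so ∠Z ≈ 13.96°.
The bisector from Z has length 2·|YZ|·|ZX|·cos(∠Z/2)/(|YZ|+|ZX|) ≈ 1510.2.

t_Z ≈ 1510.2438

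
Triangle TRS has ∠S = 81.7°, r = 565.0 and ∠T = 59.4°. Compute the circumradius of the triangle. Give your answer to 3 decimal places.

The third angle is ∠R = 180° − ∠S − ∠T = 38.90°.
Law of sines: t = r·sin T/sin R ≈ 774.44.
Law of sines: s = r·sin S/sin R ≈ 890.31.
Circumradius = r/(2 sin R) ≈ 449.87.

449.867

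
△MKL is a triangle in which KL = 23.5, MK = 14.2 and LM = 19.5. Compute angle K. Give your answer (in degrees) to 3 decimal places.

∠K ≈ 55.955°

By the law of cosines, cos K = (MK² + KL² − LM²) / (2·MK·KL) ≈ 0.55984, so ∠K ≈ 55.95°.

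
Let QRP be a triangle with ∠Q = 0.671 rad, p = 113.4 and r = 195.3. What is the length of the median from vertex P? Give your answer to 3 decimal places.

m_P ≈ 154.956

By the law of cosines, q² = r² + p² − 2·r·p·cos Q = 16311, so q ≈ 127.71.
Median from P: ½√(2·q² + 2·r² − p²) ≈ 154.96.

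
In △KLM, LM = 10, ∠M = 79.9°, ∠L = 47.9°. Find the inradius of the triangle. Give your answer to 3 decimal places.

r ≈ 2.903

The third angle is ∠K = 180° − ∠L − ∠M = 52.20°.
Law of sines: MK = LM·sin L/sin K ≈ 9.3903.
Law of sines: KL = LM·sin M/sin K ≈ 12.46.
Area = ½·LM·MK·sin M ≈ 46.224.
Semiperimeter s = (10+9.3903+12.46)/2 = 15.925.
Inradius = area/s = 46.224/15.925 ≈ 2.9026.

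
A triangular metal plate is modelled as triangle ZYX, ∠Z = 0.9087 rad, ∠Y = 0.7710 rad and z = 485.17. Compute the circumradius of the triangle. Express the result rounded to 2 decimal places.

The third angle is ∠X = π − ∠Z − ∠Y = 1.4619 rad.
Law of sines: y = z·sin Y/sin Z ≈ 428.67.
Law of sines: x = z·sin X/sin Z ≈ 611.5.
Circumradius = z/(2 sin Z) ≈ 307.57.

R ≈ 307.57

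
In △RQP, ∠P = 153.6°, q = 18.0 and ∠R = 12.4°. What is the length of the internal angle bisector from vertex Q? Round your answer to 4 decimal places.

The third angle is ∠Q = 180° − ∠P − ∠R = 14.00°.
Law of sines: r = q·sin R/sin Q ≈ 15.977.
Law of sines: p = q·sin P/sin Q ≈ 33.083.
The bisector from Q has length 2·p·r·cos(∠Q/2)/(p+r) ≈ 21.387.

t_Q ≈ 21.3873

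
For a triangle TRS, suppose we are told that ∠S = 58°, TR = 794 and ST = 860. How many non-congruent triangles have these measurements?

2

ST·sin S = 860·sin(58°) ≈ 729.3.
Since ST sin S < TR < ST (729.3 < 794 < 860), two triangles exist.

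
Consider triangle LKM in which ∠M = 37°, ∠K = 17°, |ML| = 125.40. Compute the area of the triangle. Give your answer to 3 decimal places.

The third angle is ∠L = 180° − ∠K − ∠M = 126.00°.
Law of sines: |KM| = |ML|·sin L/sin K ≈ 346.99.
Law of sines: |LK| = |ML|·sin M/sin K ≈ 258.12.
Area = ½·|ML|·|KM|·sin M ≈ 13093.

13093.339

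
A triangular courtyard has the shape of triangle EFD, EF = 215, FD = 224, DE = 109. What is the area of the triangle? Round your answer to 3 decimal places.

Semiperimeter s = (224 + 109 + 215)/2 = 274.
Heron's formula: area = √(274·50·165·59) ≈ 11549.

11548.571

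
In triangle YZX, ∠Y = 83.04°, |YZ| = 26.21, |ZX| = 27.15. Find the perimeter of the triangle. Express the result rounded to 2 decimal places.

Law of sines: sin X = |YZ|·sin Y/|ZX| ≈ 0.95826.
Since |ZX| ≥ |YZ|, only the acute value applies: ∠X ≈ 73.39°.
Then ∠Z = 180° − ∠Y − ∠X ≈ 23.57°.
Law of sines gives |XY| = |ZX|·sin Z/sin Y ≈ 10.938.
Semiperimeter s = (27.15+10.938+26.21)/2 = 32.149.
Perimeter = 27.15 + 10.938 + 26.21 = 64.298.

perimeter ≈ 64.30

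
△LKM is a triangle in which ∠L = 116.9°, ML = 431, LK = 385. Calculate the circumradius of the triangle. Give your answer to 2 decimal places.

By the law of cosines, KM² = ML² + LK² − 2·ML·LK·cos L = 4.8414e+05, so KM ≈ 695.8.
Area = ½·ML·LK·sin L ≈ 73990.
Circumradius = KM/(2 sin L) ≈ 390.11.

R ≈ 390.11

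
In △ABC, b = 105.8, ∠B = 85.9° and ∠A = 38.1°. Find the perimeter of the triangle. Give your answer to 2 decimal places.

The third angle is ∠C = 180° − ∠A − ∠B = 56.00°.
Law of sines: a = b·sin A/sin B ≈ 65.45.
Law of sines: c = b·sin C/sin B ≈ 87.937.
Semiperimeter s = (65.45+105.8+87.937)/2 = 129.59.
Perimeter = 65.45 + 105.8 + 87.937 = 259.19.

259.19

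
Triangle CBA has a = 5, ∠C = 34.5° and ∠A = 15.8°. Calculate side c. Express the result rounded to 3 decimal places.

10.401

The third angle is ∠B = 180° − ∠A − ∠C = 129.70°.
Law of sines: c = a·sin C/sin A ≈ 10.401.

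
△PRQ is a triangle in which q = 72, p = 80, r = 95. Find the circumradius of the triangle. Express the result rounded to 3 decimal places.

48.717

By the law of cosines, cos P = (r² + q² − p²) / (2·r·q) ≈ 0.57083, so ∠P ≈ 55.19°.
Circumradius = p/(2 sin P) ≈ 48.717.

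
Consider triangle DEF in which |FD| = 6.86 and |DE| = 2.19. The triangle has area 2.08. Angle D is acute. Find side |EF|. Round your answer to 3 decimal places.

4.794

From area = ½·|FD|·|DE|·sin D, we get sin D = 2·area/(|FD|·|DE|) ≈ 0.27690.
Taking the acute solution, ∠D ≈ 16.08°.
Law of cosines then gives |EF| ≈ 4.7941.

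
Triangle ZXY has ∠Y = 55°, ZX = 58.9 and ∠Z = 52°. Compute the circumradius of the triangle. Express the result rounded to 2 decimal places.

The third angle is ∠X = 180° − ∠Y − ∠Z = 73.00°.
Law of sines: XY = ZX·sin Z/sin Y ≈ 56.661.
Law of sines: YZ = ZX·sin X/sin Y ≈ 68.762.
Circumradius = ZX/(2 sin Y) ≈ 35.952.

35.95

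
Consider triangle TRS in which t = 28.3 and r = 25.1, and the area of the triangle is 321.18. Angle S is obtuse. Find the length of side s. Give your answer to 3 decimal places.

45.137

From area = ½·t·r·sin S, we get sin S = 2·area/(t·r) ≈ 0.90431.
Taking the obtuse solution, ∠S ≈ 115.27°.
Law of cosines then gives s ≈ 45.137.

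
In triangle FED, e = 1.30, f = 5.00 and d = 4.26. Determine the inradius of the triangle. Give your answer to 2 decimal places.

r ≈ 0.46

Semiperimeter s = (5 + 1.3 + 4.26)/2 = 5.28.
Heron's formula: area = √(5.28·0.28·3.98·1.02) ≈ 2.4498.
Inradius = area/s = 2.4498/5.28 ≈ 0.46398.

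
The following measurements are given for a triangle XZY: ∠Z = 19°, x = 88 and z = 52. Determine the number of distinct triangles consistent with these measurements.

x·sin Z = 88·sin(19°) ≈ 28.65.
Since x sin Z < z < x (28.65 < 52 < 88), two triangles exist.

2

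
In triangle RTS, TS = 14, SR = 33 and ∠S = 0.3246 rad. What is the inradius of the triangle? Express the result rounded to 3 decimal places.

By the law of cosines, RT² = TS² + SR² − 2·TS·SR·cos S = 409.25, so RT ≈ 20.23.
Area = ½·TS·SR·sin S ≈ 73.673.
Semiperimeter s = (14+33+20.23)/2 = 33.615.
Inradius = area/s = 73.673/33.615 ≈ 2.1917.

r ≈ 2.192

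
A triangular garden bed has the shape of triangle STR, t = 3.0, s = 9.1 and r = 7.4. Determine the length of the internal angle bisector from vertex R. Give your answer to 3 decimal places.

4.134

By the law of cosines, cos R = (s² + t² − r²) / (2·s·t) ≈ 0.67857, so ∠R ≈ 47.27°.
The bisector from R has length 2·s·t·cos(∠R/2)/(s+t) ≈ 4.1339.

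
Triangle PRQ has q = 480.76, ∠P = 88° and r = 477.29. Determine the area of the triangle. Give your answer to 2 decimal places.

Area = ½·r·q·sin P ≈ 1.1466e+05.

area ≈ 114661.08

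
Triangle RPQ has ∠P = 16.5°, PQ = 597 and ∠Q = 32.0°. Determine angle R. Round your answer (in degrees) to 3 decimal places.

The third angle is ∠R = 180° − ∠P − ∠Q = 131.50°.

∠R ≈ 131.500°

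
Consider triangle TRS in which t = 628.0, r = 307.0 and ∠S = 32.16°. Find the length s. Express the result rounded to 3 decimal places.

By the law of cosines, s² = t² + r² − 2·t·r·cos S = 1.622e+05, so s ≈ 402.75.

402.746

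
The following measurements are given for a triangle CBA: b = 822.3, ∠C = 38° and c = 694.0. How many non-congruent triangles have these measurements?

b·sin C = 822.3·sin(38°) ≈ 506.3.
Since b sin C < c < b (506.3 < 694.0 < 822.3), two triangles exist.

2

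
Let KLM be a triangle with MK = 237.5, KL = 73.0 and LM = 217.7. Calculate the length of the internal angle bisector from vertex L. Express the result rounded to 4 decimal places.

72.6943

By the law of cosines, cos L = (KL² + LM² − MK²) / (2·KL·LM) ≈ -0.11591, so ∠L ≈ 1.6870 rad.
The bisector from L has length 2·KL·LM·cos(∠L/2)/(KL+LM) ≈ 72.694.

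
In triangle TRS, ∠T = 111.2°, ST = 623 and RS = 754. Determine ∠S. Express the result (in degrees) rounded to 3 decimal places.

Law of sines: sin R = ST·sin T/RS ≈ 0.77034.
Since RS ≥ ST, only the acute value applies: ∠R ≈ 50.38°.
Then ∠S = 180° − ∠T − ∠R ≈ 18.42°.

18.415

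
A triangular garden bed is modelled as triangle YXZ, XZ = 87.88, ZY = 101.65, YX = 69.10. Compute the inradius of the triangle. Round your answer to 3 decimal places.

23.103

Semiperimeter s = (87.88 + 101.65 + 69.1)/2 = 129.31.
Heron's formula: area = √(129.31·41.435·27.665·60.215) ≈ 2987.6.
Inradius = area/s = 2987.6/129.31 ≈ 23.103.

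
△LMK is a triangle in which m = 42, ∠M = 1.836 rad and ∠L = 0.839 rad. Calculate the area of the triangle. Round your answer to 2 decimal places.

area ≈ 305.88

The third angle is ∠K = π − ∠L − ∠M = 0.467 rad.
Law of sines: l = m·sin L/sin M ≈ 32.379.
Law of sines: k = m·sin K/sin M ≈ 19.578.
Area = ½·m·l·sin K ≈ 305.88.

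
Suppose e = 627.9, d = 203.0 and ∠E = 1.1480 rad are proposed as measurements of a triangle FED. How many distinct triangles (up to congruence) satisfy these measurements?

1

d·sin E = 203.0·sin(1.1480 rad) ≈ 185.1.
Since e ≥ d, exactly one triangle exists.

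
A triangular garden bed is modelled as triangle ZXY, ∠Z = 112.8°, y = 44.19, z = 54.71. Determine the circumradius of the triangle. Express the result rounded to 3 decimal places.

R ≈ 29.674

Law of sines: sin Y = y·sin Z/z ≈ 0.74460.
Since z ≥ y, only the acute value applies: ∠Y ≈ 48.12°.
Then ∠X = 180° − ∠Z − ∠Y ≈ 19.08°.
Law of sines gives x = z·sin X/sin Z ≈ 19.395.
Circumradius = z/(2 sin Z) ≈ 29.674.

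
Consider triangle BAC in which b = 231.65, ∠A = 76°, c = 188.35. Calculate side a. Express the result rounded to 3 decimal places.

260.819

By the law of cosines, a² = c² + b² − 2·c·b·cos A = 68027, so a ≈ 260.82.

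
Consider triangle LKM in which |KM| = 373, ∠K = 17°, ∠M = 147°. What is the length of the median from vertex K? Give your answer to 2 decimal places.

549.57

The third angle is ∠L = 180° − ∠K − ∠M = 16.00°.
Law of sines: |ML| = |KM|·sin K/sin L ≈ 395.65.
Law of sines: |LK| = |KM|·sin M/sin L ≈ 737.02.
Median from K: ½√(2·|LK|² + 2·|KM|² − |ML|²) ≈ 549.57.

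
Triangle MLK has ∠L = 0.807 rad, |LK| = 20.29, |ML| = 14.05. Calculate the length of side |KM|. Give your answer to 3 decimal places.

14.654

By the law of cosines, |KM|² = |ML|² + |LK|² − 2·|ML|·|LK|·cos L = 214.73, so |KM| ≈ 14.654.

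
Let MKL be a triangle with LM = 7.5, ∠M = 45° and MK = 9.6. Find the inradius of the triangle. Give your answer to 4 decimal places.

r ≈ 2.1279

By the law of cosines, KL² = LM² + MK² − 2·LM·MK·cos M = 46.587, so KL ≈ 6.8254.
Area = ½·LM·MK·sin M ≈ 25.456.
Semiperimeter s = (6.8254+7.5+9.6)/2 = 11.963.
Inradius = area/s = 25.456/11.963 ≈ 2.1279.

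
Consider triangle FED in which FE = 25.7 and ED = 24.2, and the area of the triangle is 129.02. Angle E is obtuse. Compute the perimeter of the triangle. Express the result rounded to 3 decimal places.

From area = ½·FE·ED·sin E, we get sin E = 2·area/(FE·ED) ≈ 0.41490.
Taking the obtuse solution, ∠E ≈ 155.49°.
Law of cosines then gives DF ≈ 48.764.
Perimeter = 24.2 + 48.764 + 25.7 = 98.664.

98.664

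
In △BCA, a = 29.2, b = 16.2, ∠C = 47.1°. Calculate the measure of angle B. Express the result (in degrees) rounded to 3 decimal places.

∠B ≈ 33.146°

By the law of cosines, c² = a² + b² − 2·a·b·cos C = 471.06, so c ≈ 21.704.
Law of cosines again: cos B = (c² + a² − b²)/(2·c·a) ≈ 0.83728, so ∠B ≈ 33.15°.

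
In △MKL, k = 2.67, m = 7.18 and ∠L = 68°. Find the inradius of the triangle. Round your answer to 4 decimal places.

1.0768

By the law of cosines, l² = m² + k² − 2·m·k·cos L = 44.318, so l ≈ 6.6572.
Area = ½·m·k·sin L ≈ 8.8873.
Semiperimeter s = (7.18+2.67+6.6572)/2 = 8.2536.
Inradius = area/s = 8.8873/8.2536 ≈ 1.0768.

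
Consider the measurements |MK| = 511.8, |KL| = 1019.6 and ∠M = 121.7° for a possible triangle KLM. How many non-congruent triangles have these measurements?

1

|MK|·sin M = 511.8·sin(121.7°) ≈ 435.4.
Since ∠M is not acute, a triangle exists only if |KL| > |MK|; here |KL| > |MK|, so there is exactly one triangle.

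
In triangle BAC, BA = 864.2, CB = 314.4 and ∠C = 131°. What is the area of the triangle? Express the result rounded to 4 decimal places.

Law of sines: sin A = CB·sin C/BA ≈ 0.27457.
Since BA ≥ CB, only the acute value applies: ∠A ≈ 15.94°.
Then ∠B = 180° − ∠C − ∠A ≈ 33.06°.
Law of sines gives AC = BA·sin B/sin C ≈ 624.72.
Area = ½·BA·CB·sin B ≈ 74117.

area ≈ 74117.2476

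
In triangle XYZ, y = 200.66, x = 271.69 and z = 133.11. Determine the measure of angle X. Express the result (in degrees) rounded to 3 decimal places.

∠X ≈ 107.241°

By the law of cosines, cos X = (y² + z² − x²) / (2·y·z) ≈ -0.29638, so ∠X ≈ 107.24°.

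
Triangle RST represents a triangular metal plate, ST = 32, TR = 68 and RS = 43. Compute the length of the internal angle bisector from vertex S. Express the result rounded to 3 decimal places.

15.648

By the law of cosines, cos S = (RS² + ST² − TR²) / (2·RS·ST) ≈ -0.63626, so ∠S ≈ 129.51°.
The bisector from S has length 2·RS·ST·cos(∠S/2)/(RS+ST) ≈ 15.648.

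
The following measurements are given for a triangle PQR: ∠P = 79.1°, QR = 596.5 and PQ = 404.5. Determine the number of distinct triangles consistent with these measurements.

PQ·sin P = 404.5·sin(79.1°) ≈ 397.2.
Since QR ≥ PQ, exactly one triangle exists.

1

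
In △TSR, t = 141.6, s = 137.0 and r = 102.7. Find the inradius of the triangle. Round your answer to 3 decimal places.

34.842

Semiperimeter p = (141.6 + 137 + 102.7)/2 = 190.65.
Heron's formula: area = √(190.65·49.05·53.65·87.95) ≈ 6642.6.
Inradius = area/p = 6642.6/190.65 ≈ 34.842.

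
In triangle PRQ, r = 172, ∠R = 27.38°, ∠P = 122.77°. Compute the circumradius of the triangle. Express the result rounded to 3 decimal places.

187.001

The third angle is ∠Q = 180° − ∠P − ∠R = 29.85°.
Law of sines: p = r·sin P/sin R ≈ 314.48.
Law of sines: q = r·sin Q/sin R ≈ 186.15.
Circumradius = r/(2 sin R) ≈ 187.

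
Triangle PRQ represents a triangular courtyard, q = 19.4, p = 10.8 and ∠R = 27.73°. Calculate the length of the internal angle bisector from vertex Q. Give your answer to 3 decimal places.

t_Q ≈ 5.025

By the law of cosines, r² = q² + p² − 2·q·p·cos R = 122.09, so r ≈ 11.049.
Law of cosines again: cos Q = (p² + r² − q²)/(2·p·r) ≈ -0.57668, so ∠Q ≈ 125.22°.
The bisector from Q has length 2·p·r·cos(∠Q/2)/(p+r) ≈ 5.0254.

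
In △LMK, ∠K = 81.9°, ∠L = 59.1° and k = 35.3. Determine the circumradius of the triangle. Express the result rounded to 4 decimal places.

R ≈ 17.8279

The third angle is ∠M = 180° − ∠K − ∠L = 39.00°.
Law of sines: l = k·sin L/sin K ≈ 30.595.
Law of sines: m = k·sin M/sin K ≈ 22.439.
Circumradius = k/(2 sin K) ≈ 17.828.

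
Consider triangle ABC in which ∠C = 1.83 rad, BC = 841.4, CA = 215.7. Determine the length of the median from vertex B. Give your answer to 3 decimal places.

m_B ≈ 875.273

By the law of cosines, AB² = BC² + CA² − 2·BC·CA·cos C = 8.4752e+05, so AB ≈ 920.61.
Median from B: ½√(2·AB² + 2·BC² − CA²) ≈ 875.27.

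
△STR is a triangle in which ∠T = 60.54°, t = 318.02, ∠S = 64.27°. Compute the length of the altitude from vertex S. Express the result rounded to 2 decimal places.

261.11

The third angle is ∠R = 180° − ∠S − ∠T = 55.19°.
Law of sines: s = t·sin S/sin T ≈ 329.03.
Law of sines: r = t·sin R/sin T ≈ 299.89.
Area = ½·t·s·sin R ≈ 42957.
The altitude from S has length 2·area/s ≈ 261.11.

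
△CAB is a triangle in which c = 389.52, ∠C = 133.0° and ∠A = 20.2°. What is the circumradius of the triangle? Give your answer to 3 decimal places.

The third angle is ∠B = 180° − ∠C − ∠A = 26.80°.
Law of sines: a = c·sin A/sin C ≈ 183.91.
Law of sines: b = c·sin B/sin C ≈ 240.14.
Circumradius = c/(2 sin C) ≈ 266.3.

266.301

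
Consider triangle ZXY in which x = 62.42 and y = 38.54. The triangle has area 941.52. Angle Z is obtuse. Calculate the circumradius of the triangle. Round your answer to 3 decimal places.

From area = ½·x·y·sin Z, we get sin Z = 2·area/(x·y) ≈ 0.78275.
Taking the obtuse solution, ∠Z ≈ 128.49°.
Law of cosines then gives z ≈ 91.52.
Circumradius = z/(2 sin Z) ≈ 58.46.

R ≈ 58.460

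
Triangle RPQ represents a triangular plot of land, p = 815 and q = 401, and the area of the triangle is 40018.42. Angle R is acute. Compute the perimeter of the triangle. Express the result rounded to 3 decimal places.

perimeter ≈ 1653.379

From area = ½·p·q·sin R, we get sin R = 2·area/(p·q) ≈ 0.24490.
Taking the acute solution, ∠R ≈ 0.247 rad.
Law of cosines then gives r ≈ 437.38.
Perimeter = 437.38 + 815 + 401 = 1653.4.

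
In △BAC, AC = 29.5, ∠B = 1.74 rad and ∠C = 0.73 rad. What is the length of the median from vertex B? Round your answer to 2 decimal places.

The third angle is ∠A = π − ∠C − ∠B = 0.672 rad.
Law of sines: CB = AC·sin A/sin B ≈ 18.622.
Law of sines: BA = AC·sin C/sin B ≈ 19.958.
Median from B: ½√(2·CB² + 2·BA² − AC²) ≈ 12.449.

m_B ≈ 12.45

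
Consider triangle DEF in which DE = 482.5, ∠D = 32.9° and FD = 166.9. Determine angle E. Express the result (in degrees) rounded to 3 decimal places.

∠E ≈ 14.831°

By the law of cosines, EF² = FD² + DE² − 2·FD·DE·cos D = 1.2543e+05, so EF ≈ 354.17.
Law of cosines again: cos E = (DE² + EF² − FD²)/(2·DE·EF) ≈ 0.96668, so ∠E ≈ 14.83°.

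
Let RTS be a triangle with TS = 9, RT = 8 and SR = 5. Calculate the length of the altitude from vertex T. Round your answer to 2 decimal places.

Semiperimeter s = (9 + 5 + 8)/2 = 11.
Heron's formula: area = √(11·2·6·3) ≈ 19.9.
The altitude from T has length 2·area/SR ≈ 7.9599.

7.96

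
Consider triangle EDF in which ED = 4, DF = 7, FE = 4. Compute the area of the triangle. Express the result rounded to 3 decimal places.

Semiperimeter s = (7 + 4 + 4)/2 = 7.5.
Heron's formula: area = √(7.5·0.5·3.5·3.5) ≈ 6.7777.

6.778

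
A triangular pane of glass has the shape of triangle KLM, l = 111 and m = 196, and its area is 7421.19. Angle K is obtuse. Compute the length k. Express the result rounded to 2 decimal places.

287.32

From area = ½·l·m·sin K, we get sin K = 2·area/(l·m) ≈ 0.68222.
Taking the obtuse solution, ∠K ≈ 136.98°.
Law of cosines then gives k ≈ 287.32.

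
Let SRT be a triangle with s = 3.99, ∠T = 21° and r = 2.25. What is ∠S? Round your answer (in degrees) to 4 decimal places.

By the law of cosines, t² = s² + r² − 2·s·r·cos T = 4.2202, so t ≈ 2.0543.
Law of cosines again: cos S = (r² + t² − s²)/(2·r·t) ≈ -0.71800, so ∠S ≈ 135.89°.

135.8894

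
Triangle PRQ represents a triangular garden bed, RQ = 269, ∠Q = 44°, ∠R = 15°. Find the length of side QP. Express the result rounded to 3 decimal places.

The third angle is ∠P = 180° − ∠R − ∠Q = 121.00°.
Law of sines: QP = RQ·sin R/sin P ≈ 81.224.

81.224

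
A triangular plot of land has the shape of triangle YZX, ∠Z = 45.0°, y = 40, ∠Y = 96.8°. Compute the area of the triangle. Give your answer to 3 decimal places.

The third angle is ∠X = 180° − ∠Y − ∠Z = 38.20°.
Law of sines: z = y·sin Z/sin Y ≈ 28.485.
Law of sines: x = y·sin X/sin Y ≈ 24.912.
Area = ½·y·z·sin X ≈ 352.3.

area ≈ 352.303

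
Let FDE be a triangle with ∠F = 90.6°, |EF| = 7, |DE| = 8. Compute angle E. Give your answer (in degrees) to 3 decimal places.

∠E ≈ 28.361°

Law of sines: sin D = |EF|·sin F/|DE| ≈ 0.87495.
Since |DE| ≥ |EF|, only the acute value applies: ∠D ≈ 61.04°.
Then ∠E = 180° − ∠F − ∠D ≈ 28.36°.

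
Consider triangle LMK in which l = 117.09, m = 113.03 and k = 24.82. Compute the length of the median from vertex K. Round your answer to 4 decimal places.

m_K ≈ 114.4068

Median from K: ½√(2·l² + 2·m² − k²) ≈ 114.41.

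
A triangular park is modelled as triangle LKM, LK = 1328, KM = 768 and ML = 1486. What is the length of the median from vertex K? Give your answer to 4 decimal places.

790.3512

Median from K: ½√(2·LK² + 2·KM² − ML²) ≈ 790.35.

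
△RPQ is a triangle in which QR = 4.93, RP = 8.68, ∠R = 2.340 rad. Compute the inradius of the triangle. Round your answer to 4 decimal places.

r ≈ 1.1723

By the law of cosines, PQ² = QR² + RP² − 2·QR·RP·cos R = 159.18, so PQ ≈ 12.617.
Area = ½·QR·RP·sin R ≈ 15.372.
Semiperimeter s = (12.617+4.93+8.68)/2 = 13.113.
Inradius = area/s = 15.372/13.113 ≈ 1.1723.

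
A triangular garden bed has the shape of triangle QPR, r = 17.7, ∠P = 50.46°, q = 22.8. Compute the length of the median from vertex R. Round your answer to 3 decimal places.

By the law of cosines, p² = r² + q² − 2·r·q·cos P = 319.3, so p ≈ 17.869.
Median from R: ½√(2·q² + 2·p² − r²) ≈ 18.473.

m_R ≈ 18.473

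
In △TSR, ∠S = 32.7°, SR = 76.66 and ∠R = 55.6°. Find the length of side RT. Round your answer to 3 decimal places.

41.433

The third angle is ∠T = 180° − ∠S − ∠R = 91.70°.
Law of sines: RT = SR·sin S/sin T ≈ 41.433.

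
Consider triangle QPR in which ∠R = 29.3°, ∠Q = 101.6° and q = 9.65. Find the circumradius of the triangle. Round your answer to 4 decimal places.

The third angle is ∠P = 180° − ∠R − ∠Q = 49.10°.
Law of sines: p = q·sin P/sin Q ≈ 7.4461.
Law of sines: r = q·sin R/sin Q ≈ 4.821.
Circumradius = q/(2 sin Q) ≈ 4.9256.

4.9256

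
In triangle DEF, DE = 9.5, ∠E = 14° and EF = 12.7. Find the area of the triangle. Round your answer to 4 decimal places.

14.5939

Area = ½·DE·EF·sin E ≈ 14.594.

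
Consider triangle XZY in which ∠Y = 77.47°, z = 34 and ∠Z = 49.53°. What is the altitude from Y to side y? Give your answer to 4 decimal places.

The third angle is ∠X = 180° − ∠Z − ∠Y = 53.00°.
Law of sines: x = z·sin X/sin Z ≈ 35.693.
Law of sines: y = z·sin Y/sin Z ≈ 43.629.
Area = ½·z·x·sin Y ≈ 592.34.
The altitude from Y has length 2·area/y ≈ 27.154.

h_Y ≈ 27.1536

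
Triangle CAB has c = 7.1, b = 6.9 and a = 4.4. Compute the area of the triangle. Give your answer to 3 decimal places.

Semiperimeter s = (7.1 + 4.4 + 6.9)/2 = 9.2.
Heron's formula: area = √(9.2·2.1·4.8·2.3) ≈ 14.605.

area ≈ 14.605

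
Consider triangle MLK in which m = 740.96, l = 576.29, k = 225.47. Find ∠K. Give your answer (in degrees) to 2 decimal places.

By the law of cosines, cos K = (m² + l² − k²) / (2·m·l) ≈ 0.97222, so ∠K ≈ 13.54°.

13.54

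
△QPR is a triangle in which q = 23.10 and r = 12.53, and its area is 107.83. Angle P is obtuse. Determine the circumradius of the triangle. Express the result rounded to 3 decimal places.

From area = ½·r·q·sin P, we get sin P = 2·area/(r·q) ≈ 0.74509.
Taking the obtuse solution, ∠P ≈ 131.83°.
Law of cosines then gives p ≈ 32.813.
Circumradius = p/(2 sin P) ≈ 22.02.

22.020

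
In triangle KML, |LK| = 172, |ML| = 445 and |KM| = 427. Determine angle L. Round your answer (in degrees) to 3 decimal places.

72.795

By the law of cosines, cos L = (|ML|² + |LK|² − |KM|²) / (2·|ML|·|LK|) ≈ 0.29579, so ∠L ≈ 72.79°.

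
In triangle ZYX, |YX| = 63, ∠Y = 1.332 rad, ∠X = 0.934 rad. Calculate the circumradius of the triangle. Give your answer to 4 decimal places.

The third angle is ∠Z = π − ∠Y − ∠X = 0.876 rad.
Law of sines: |XZ| = |YX|·sin Y/sin Z ≈ 79.711.
Law of sines: |ZY| = |YX|·sin X/sin Z ≈ 65.96.
Circumradius = |YX|/(2 sin Z) ≈ 41.02.

R ≈ 41.0197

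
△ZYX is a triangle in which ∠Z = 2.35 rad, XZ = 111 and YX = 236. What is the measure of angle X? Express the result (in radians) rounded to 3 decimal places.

∠X ≈ 0.450 rad

Law of sines: sin Y = XZ·sin Z/YX ≈ 0.33463.
Since YX ≥ XZ, only the acute value applies: ∠Y ≈ 0.341 rad.
Then ∠X = π − ∠Z − ∠Y ≈ 0.450 rad.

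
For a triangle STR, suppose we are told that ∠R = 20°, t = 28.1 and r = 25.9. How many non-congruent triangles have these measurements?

t·sin R = 28.1·sin(20°) ≈ 9.611.
Since t sin R < r < t (9.611 < 25.9 < 28.1), two triangles exist.

2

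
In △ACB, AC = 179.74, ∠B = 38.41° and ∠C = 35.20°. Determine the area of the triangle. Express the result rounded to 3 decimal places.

14378.061

The third angle is ∠A = 180° − ∠C − ∠B = 106.39°.
Law of sines: CB = AC·sin A/sin B ≈ 277.55.
Law of sines: BA = AC·sin C/sin B ≈ 166.76.
Area = ½·AC·CB·sin C ≈ 14378.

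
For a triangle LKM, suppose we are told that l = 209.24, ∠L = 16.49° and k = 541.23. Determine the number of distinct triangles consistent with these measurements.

k·sin L = 541.23·sin(16.49°) ≈ 153.6.
Since k sin L < l < k (153.6 < 209.24 < 541.23), two triangles exist.

2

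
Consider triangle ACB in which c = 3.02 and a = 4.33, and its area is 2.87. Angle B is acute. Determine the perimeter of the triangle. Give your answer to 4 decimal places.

perimeter ≈ 9.4405

From area = ½·a·c·sin B, we get sin B = 2·area/(a·c) ≈ 0.43895.
Taking the acute solution, ∠B ≈ 0.454 rad.
Law of cosines then gives b ≈ 2.0905.
Perimeter = 4.33 + 3.02 + 2.0905 = 9.4405.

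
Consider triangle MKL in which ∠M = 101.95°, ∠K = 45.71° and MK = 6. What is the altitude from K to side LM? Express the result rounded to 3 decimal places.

The third angle is ∠L = 180° − ∠M − ∠K = 32.34°.
Law of sines: KL = MK·sin M/sin L ≈ 10.973.
Law of sines: LM = MK·sin K/sin L ≈ 8.0287.
Area = ½·MK·KL·sin K ≈ 23.564.
The altitude from K has length 2·area/LM ≈ 5.87.

h_K ≈ 5.870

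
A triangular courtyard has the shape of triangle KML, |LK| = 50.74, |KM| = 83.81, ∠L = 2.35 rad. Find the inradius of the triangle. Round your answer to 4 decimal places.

Law of sines: sin M = |LK|·sin L/|KM| ≈ 0.43074.
Since |KM| ≥ |LK|, only the acute value applies: ∠M ≈ 0.445 rad.
Then ∠K = π − ∠L − ∠M ≈ 0.346 rad.
Law of sines gives |ML| = |KM|·sin K/sin L ≈ 39.981.
Area = ½·|KM|·|LK|·sin K ≈ 721.66.
Semiperimeter s = (39.981+50.74+83.81)/2 = 87.265.
Inradius = area/s = 721.66/87.265 ≈ 8.2697.

8.2697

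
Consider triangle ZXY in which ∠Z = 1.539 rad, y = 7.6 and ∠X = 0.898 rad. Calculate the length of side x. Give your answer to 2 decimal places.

The third angle is ∠Y = π − ∠Z − ∠X = 0.705 rad.
Law of sines: x = y·sin X/sin Y ≈ 9.1765.

9.18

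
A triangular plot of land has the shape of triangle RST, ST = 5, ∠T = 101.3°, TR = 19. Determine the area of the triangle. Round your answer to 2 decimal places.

46.58

Area = ½·ST·TR·sin T ≈ 46.579.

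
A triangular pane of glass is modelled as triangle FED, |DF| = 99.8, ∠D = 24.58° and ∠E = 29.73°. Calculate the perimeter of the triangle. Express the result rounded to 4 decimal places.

perimeter ≈ 346.9586

The third angle is ∠F = 180° − ∠E − ∠D = 125.69°.
Law of sines: |ED| = |DF|·sin F/sin E ≈ 163.45.
Law of sines: |FE| = |DF|·sin D/sin E ≈ 83.71.
Semiperimeter s = (163.45+99.8+83.71)/2 = 173.48.
Perimeter = 163.45 + 99.8 + 83.71 = 346.96.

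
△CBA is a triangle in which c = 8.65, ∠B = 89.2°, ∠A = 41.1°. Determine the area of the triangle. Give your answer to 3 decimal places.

32.243

The third angle is ∠C = 180° − ∠B − ∠A = 49.70°.
Law of sines: b = c·sin B/sin C ≈ 11.341.
Law of sines: a = c·sin A/sin C ≈ 7.4558.
Area = ½·c·b·sin A ≈ 32.243.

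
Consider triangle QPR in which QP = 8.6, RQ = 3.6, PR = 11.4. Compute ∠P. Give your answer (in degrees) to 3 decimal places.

13.122

By the law of cosines, cos P = (QP² + PR² − RQ²) / (2·QP·PR) ≈ 0.97389, so ∠P ≈ 13.12°.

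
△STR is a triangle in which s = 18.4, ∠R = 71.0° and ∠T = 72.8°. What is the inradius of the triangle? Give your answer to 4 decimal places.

The third angle is ∠S = 180° − ∠T − ∠R = 36.20°.
Law of sines: t = s·sin T/sin S ≈ 29.761.
Law of sines: r = s·sin R/sin S ≈ 29.457.
Area = ½·s·t·sin R ≈ 258.89.
Semiperimeter p = (18.4+29.761+29.457)/2 = 38.809.
Inradius = area/p = 258.89/38.809 ≈ 6.6707.

6.6707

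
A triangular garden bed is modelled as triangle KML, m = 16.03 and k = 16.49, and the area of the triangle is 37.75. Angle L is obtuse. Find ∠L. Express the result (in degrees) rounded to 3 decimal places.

From area = ½·k·m·sin L, we get sin L = 2·area/(k·m) ≈ 0.28562.
Taking the obtuse solution, ∠L ≈ 163.40°.

163.404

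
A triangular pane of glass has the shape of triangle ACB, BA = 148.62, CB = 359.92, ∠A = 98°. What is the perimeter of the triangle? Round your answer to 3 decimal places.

816.311

Law of sines: sin C = BA·sin A/CB ≈ 0.40891.
Since CB ≥ BA, only the acute value applies: ∠C ≈ 24.14°.
Then ∠B = 180° − ∠A − ∠C ≈ 57.86°.
Law of sines gives AC = CB·sin B/sin A ≈ 307.77.
Semiperimeter s = (359.92+148.62+307.77)/2 = 408.16.
Perimeter = 359.92 + 148.62 + 307.77 = 816.31.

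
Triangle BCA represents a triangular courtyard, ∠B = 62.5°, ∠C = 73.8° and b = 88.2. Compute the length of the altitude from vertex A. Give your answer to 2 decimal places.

h_A ≈ 84.70

The third angle is ∠A = 180° − ∠B − ∠C = 43.70°.
Law of sines: c = b·sin C/sin B ≈ 95.487.
Law of sines: a = b·sin A/sin B ≈ 68.698.
Area = ½·b·c·sin A ≈ 2909.3.
The altitude from A has length 2·area/a ≈ 84.698.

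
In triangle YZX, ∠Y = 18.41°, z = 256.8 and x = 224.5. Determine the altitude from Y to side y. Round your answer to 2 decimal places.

By the law of cosines, y² = z² + x² − 2·z·x·cos Y = 6944.4, so y ≈ 83.333.
Area = ½·z·x·sin Y ≈ 9103.6.
The altitude from Y has length 2·area/y ≈ 218.49.

218.49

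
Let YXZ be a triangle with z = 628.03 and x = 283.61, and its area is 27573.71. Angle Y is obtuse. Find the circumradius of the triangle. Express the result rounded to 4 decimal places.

R ≈ 1456.6246

From area = ½·x·z·sin Y, we get sin Y = 2·area/(x·z) ≈ 0.30962.
Taking the obtuse solution, ∠Y ≈ 161.96°.
Law of cosines then gives y ≈ 901.99.
Circumradius = y/(2 sin Y) ≈ 1456.6.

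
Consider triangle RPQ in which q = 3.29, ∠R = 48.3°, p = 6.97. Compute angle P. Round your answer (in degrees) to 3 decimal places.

104.508

By the law of cosines, r² = p² + q² − 2·p·q·cos R = 28.896, so r ≈ 5.3755.
Law of cosines again: cos P = (q² + r² − p²)/(2·q·r) ≈ -0.25052, so ∠P ≈ 104.51°.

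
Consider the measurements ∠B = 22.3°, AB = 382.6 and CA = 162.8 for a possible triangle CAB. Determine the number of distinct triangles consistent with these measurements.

AB·sin B = 382.6·sin(22.3°) ≈ 145.2.
Since AB sin B < CA < AB (145.2 < 162.8 < 382.6), two triangles exist.

2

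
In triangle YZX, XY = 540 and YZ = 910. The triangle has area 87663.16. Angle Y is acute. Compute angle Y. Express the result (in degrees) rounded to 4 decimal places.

20.9032

From area = ½·XY·YZ·sin Y, we get sin Y = 2·area/(XY·YZ) ≈ 0.35679.
Taking the acute solution, ∠Y ≈ 20.90°.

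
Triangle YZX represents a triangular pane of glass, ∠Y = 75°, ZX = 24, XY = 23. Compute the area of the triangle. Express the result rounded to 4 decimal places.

area ≈ 166.9808

Law of sines: sin Z = XY·sin Y/ZX ≈ 0.92568.
Since ZX ≥ XY, only the acute value applies: ∠Z ≈ 67.77°.
Then ∠X = 180° − ∠Y − ∠Z ≈ 37.23°.
Law of sines gives YZ = ZX·sin X/sin Y ≈ 15.032.
Area = ½·ZX·XY·sin X ≈ 166.98.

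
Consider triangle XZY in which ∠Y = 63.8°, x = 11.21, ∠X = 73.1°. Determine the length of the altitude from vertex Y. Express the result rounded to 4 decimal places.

7.6595

The third angle is ∠Z = 180° − ∠Y − ∠X = 43.10°.
Law of sines: z = x·sin Z/sin X ≈ 8.0052.
Law of sines: y = x·sin Y/sin X ≈ 10.512.
Area = ½·x·z·sin Y ≈ 40.259.
The altitude from Y has length 2·area/y ≈ 7.6595.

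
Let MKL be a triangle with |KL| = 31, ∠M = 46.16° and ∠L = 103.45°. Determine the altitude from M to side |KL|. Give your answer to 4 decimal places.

The third angle is ∠K = 180° − ∠L − ∠M = 30.39°.
Law of sines: |LM| = |KL|·sin K/sin M ≈ 21.743.
Law of sines: |MK| = |KL|·sin L/sin M ≈ 41.801.
Area = ½·|KL|·|LM|·sin L ≈ 327.77.
The altitude from M has length 2·area/|KL| ≈ 21.146.

21.1462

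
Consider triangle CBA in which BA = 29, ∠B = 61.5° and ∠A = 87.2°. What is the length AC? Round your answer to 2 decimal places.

49.06

The third angle is ∠C = 180° − ∠B − ∠A = 31.30°.
Law of sines: AC = BA·sin B/sin C ≈ 49.056.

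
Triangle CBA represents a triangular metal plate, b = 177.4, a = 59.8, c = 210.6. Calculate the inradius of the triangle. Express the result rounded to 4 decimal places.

Semiperimeter s = (210.6 + 177.4 + 59.8)/2 = 223.9.
Heron's formula: area = √(223.9·13.3·46.5·164.1) ≈ 4766.9.
Inradius = area/s = 4766.9/223.9 ≈ 21.29.

r ≈ 21.2902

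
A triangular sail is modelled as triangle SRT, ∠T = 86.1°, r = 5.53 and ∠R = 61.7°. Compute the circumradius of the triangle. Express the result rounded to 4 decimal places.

3.1403

The third angle is ∠S = 180° − ∠R − ∠T = 32.20°.
Law of sines: s = r·sin S/sin R ≈ 3.3468.
Law of sines: t = r·sin T/sin R ≈ 6.2661.
Circumradius = r/(2 sin R) ≈ 3.1403.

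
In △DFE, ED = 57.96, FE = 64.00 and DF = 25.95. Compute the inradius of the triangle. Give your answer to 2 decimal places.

Semiperimeter s = (64 + 57.96 + 25.95)/2 = 73.955.
Heron's formula: area = √(73.955·9.955·15.995·48.005) ≈ 751.86.
Inradius = area/s = 751.86/73.955 ≈ 10.167.

10.17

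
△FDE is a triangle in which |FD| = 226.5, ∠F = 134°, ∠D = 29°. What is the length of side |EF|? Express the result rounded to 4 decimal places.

The third angle is ∠E = 180° − ∠F − ∠D = 17.00°.
Law of sines: |EF| = |FD|·sin D/sin E ≈ 375.58.

375.5814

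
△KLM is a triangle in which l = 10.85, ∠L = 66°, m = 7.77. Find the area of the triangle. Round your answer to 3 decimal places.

area ≈ 40.340

Law of sines: sin M = m·sin L/l ≈ 0.65422.
Since l ≥ m, only the acute value applies: ∠M ≈ 40.86°.
Then ∠K = 180° − ∠L − ∠M ≈ 73.14°.
Law of sines gives k = l·sin K/sin L ≈ 11.366.
Area = ½·l·m·sin K ≈ 40.34.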